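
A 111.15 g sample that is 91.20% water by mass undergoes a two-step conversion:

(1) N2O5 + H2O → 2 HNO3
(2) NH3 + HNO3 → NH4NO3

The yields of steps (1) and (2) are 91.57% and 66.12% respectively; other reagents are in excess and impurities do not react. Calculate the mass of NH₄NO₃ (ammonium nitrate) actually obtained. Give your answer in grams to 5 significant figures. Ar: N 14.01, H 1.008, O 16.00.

Pure H2O = 111.15 × 0.9120 = 101.369 g.
M(H2O) = 2(1.008) + 16.00 = 18.016 g/mol.
M(NH4NO3) = 2(14.01) + 4(1.008) + 3(16.00) = 80.052 g/mol.
n(H2O) = 101.369 / 18.016 = 5.62660 mol.
Step 1 (H2O:HNO3 = 1:2): theoretical n(HNO3) = 11.2532 mol; at 91.57% yield, n(HNO3) = 10.3046 mol.
Step 2 (HNO3:NH4NO3 = 1:1): theoretical n(NH4NO3) = 10.3046 mol, so theoretical mass = 10.3046 × 80.052 = 824.900 g.
At 66.12% yield, actual mass of NH4NO3 = 824.900 × 0.6612 = 545.424 g.

545.42 g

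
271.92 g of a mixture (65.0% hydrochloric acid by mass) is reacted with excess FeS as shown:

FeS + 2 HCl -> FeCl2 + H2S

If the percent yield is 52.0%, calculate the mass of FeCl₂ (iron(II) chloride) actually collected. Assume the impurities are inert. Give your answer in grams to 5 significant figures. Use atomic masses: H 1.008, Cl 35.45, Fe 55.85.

Pure HCl available = 271.92 g × 0.650 = 176.748 g.
M(HCl) = 1.008 + 35.45 = 36.458 g/mol.
M(FeCl2) = 55.85 + 2(35.45) = 126.75 g/mol.
n(HCl) = 176.748 g / 36.458 g/mol = 4.84799 mol.
From the equation the HCl:FeCl2 mole ratio is 2:1, so n(FeCl2) = 4.84799 × 1/2 = 2.42399 mol.
Mass of FeCl2 = 2.42399 mol × 126.75 g/mol = 307.241 g.
Actual mass collected = 307.241 g × 0.520 = 159.765 g.

159.77 g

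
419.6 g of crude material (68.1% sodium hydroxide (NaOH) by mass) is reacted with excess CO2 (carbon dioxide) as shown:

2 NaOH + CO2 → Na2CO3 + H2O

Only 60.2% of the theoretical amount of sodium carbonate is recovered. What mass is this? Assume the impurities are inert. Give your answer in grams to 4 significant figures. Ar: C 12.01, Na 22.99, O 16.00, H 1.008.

227.9 g

Pure NaOH available = 419.6 g × 0.681 = 285.75 g.
M(NaOH) = 22.99 + 16.00 + 1.008 = 39.998 g/mol.
M(Na2CO3) = 2(22.99) + 12.01 + 3(16.00) = 105.99 g/mol.
n(NaOH) = 285.75 g / 39.998 g/mol = 7.1440 mol.
From the equation the NaOH:Na2CO3 mole ratio is 2:1, so n(Na2CO3) = 7.1440 × 1/2 = 3.5720 mol.
Mass of Na2CO3 = 3.5720 mol × 105.99 g/mol = 378.60 g.
Actual mass collected = 378.60 g × 0.602 = 227.92 g.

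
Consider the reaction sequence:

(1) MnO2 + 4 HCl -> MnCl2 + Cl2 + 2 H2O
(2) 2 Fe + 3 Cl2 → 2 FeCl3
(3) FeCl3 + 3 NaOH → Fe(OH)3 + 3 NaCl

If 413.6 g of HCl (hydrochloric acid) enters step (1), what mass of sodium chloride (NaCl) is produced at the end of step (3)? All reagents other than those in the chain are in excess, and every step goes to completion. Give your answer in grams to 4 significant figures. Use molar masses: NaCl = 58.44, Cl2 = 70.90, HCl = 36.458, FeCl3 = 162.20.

331.5 g

n(HCl) = 413.6 / 36.458 = 11.345 mol.
Reaction (1): HCl→Cl2 ratio 4:1 ⇒ n(Cl2) = 2.8361 mol.
Reaction (2): Cl2→FeCl3 ratio 3:2 ⇒ n(FeCl3) = 1.8908 mol.
Reaction (3): FeCl3→NaCl ratio 1:3 ⇒ n(NaCl) = 5.6723 mol.
Mass of NaCl = 5.6723 × 58.44 = 331.49 g.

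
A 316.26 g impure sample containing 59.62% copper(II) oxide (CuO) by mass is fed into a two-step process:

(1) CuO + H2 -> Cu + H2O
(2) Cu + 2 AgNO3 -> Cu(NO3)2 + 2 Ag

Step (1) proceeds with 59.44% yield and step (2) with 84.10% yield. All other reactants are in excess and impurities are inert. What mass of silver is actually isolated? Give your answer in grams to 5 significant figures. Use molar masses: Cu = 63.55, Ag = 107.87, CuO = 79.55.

255.62 g

Pure CuO = 316.26 × 0.5962 = 188.554 g.
n(CuO) = 188.554 / 79.55 = 2.37026 mol.
Step 1 (CuO:Cu = 1:1): theoretical n(Cu) = 2.37026 mol; at 59.44% yield, n(Cu) = 1.40888 mol.
Step 2 (Cu:Ag = 1:2): theoretical n(Ag) = 2.81777 mol, so theoretical mass = 2.81777 × 107.87 = 303.952 g.
At 84.10% yield, actual mass of Ag = 303.952 × 0.8410 = 255.624 g.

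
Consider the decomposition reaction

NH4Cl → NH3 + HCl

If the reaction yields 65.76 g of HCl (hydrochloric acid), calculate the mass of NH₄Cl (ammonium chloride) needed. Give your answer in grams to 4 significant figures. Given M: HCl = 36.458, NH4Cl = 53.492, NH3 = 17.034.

96.48 g

n(HCl) = 65.760 g / 36.458 g/mol = 1.8037 mol.
From the equation the HCl:NH4Cl mole ratio is 1:1, so n(NH4Cl) = 1.8037 × 1/1 = 1.8037 mol.
Mass of NH4Cl = 1.8037 mol × 53.492 g/mol = 96.485 g.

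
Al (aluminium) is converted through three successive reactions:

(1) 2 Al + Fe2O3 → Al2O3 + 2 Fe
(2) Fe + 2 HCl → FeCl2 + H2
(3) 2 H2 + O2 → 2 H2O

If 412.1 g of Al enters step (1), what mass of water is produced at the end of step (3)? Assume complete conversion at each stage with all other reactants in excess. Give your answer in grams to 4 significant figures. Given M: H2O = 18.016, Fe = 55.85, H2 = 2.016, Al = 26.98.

275.2 g

n(Al) = 412.1 / 26.98 = 15.274 mol.
Reaction (1): Al→Fe ratio 2:2 ⇒ n(Fe) = 15.274 mol.
Reaction (2): Fe→H2 ratio 1:1 ⇒ n(H2) = 15.274 mol.
Reaction (3): H2→H2O ratio 2:2 ⇒ n(H2O) = 15.274 mol.
Mass of H2O = 15.274 × 18.016 = 275.18 g.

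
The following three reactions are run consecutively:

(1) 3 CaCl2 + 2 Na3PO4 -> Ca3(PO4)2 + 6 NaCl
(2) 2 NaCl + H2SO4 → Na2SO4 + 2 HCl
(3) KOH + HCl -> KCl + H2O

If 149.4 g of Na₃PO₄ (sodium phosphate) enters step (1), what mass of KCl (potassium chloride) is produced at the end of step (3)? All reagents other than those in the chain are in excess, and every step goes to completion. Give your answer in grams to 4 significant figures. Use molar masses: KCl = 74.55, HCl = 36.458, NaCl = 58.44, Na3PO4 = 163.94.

203.8 g

n(Na3PO4) = 149.4 / 163.94 = 0.91131 mol.
Reaction (1): Na3PO4→NaCl ratio 2:6 ⇒ n(NaCl) = 2.7339 mol.
Reaction (2): NaCl→HCl ratio 2:2 ⇒ n(HCl) = 2.7339 mol.
Reaction (3): HCl→KCl ratio 1:1 ⇒ n(KCl) = 2.7339 mol.
Mass of KCl = 2.7339 × 74.55 = 203.81 g.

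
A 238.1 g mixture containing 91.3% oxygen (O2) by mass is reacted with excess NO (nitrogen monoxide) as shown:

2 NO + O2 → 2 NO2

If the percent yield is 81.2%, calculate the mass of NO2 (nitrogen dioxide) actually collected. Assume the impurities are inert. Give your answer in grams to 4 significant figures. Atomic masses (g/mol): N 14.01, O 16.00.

507.6 g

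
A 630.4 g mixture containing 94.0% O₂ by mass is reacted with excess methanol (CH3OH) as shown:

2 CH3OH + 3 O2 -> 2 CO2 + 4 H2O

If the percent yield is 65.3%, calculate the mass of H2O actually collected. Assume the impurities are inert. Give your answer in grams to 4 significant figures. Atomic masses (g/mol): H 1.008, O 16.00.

290.5 g

Pure O2 available = 630.4 g × 0.940 = 592.58 g.
M(O2) = 2(16.00) = 32.00 g/mol.
M(H2O) = 2(1.008) + 16.00 = 18.016 g/mol.
n(O2) = 592.58 g / 32.00 g/mol = 18.518 mol.
From the equation the O2:H2O mole ratio is 3:4, so n(H2O) = 18.518 × 4/3 = 24.691 mol.
Mass of H2O = 24.691 mol × 18.016 g/mol = 444.83 g.
Actual mass collected = 444.83 g × 0.653 = 290.47 g.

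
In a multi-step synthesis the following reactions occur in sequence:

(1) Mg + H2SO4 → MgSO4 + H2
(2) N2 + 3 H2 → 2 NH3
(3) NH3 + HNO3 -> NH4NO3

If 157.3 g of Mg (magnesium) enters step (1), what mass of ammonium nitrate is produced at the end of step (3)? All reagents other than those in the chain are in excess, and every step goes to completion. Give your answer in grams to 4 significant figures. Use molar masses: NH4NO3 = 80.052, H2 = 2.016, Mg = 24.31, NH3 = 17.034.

n(Mg) = 157.3 / 24.31 = 6.4706 mol.
Reaction (1): Mg→H2 ratio 1:1 ⇒ n(H2) = 6.4706 mol.
Reaction (2): H2→NH3 ratio 3:2 ⇒ n(NH3) = 4.3137 mol.
Reaction (3): NH3→NH4NO3 ratio 1:1 ⇒ n(NH4NO3) = 4.3137 mol.
Mass of NH4NO3 = 4.3137 × 80.052 = 345.32 g.

345.3 g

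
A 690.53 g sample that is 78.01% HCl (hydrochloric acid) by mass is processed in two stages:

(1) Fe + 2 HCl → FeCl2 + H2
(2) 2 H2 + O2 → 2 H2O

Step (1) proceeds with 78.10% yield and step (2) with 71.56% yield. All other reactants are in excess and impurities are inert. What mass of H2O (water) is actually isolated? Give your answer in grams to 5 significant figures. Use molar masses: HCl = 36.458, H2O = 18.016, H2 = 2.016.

74.386 g

Pure HCl = 690.53 × 0.7801 = 538.682 g.
n(HCl) = 538.682 / 36.458 = 14.7754 mol.
Step 1 (HCl:H2 = 2:1): theoretical n(H2) = 7.38771 mol; at 78.10% yield, n(H2) = 5.76980 mol.
Step 2 (H2:H2O = 2:2): theoretical n(H2O) = 5.76980 mol, so theoretical mass = 5.76980 × 18.016 = 103.949 g.
At 71.56% yield, actual mass of H2O = 103.949 × 0.7156 = 74.3857 g.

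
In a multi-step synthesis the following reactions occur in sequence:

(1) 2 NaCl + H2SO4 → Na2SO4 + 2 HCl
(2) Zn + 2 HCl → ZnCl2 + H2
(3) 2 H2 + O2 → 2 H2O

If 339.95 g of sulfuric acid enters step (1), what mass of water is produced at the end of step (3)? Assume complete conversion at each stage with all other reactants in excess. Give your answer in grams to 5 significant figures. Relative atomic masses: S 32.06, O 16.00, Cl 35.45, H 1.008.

M(H2SO4) = 2(1.008) + 32.06 + 4(16.00) = 98.076 g/mol.
M(H2O) = 2(1.008) + 16.00 = 18.016 g/mol.
n(H2SO4) = 339.95 / 98.076 = 3.46619 mol.
Reaction (1): H2SO4→HCl ratio 1:2 ⇒ n(HCl) = 6.93238 mol.
Reaction (2): HCl→H2 ratio 2:1 ⇒ n(H2) = 3.46619 mol.
Reaction (3): H2→H2O ratio 2:2 ⇒ n(H2O) = 3.46619 mol.
Mass of H2O = 3.46619 × 18.016 = 62.4469 g.

62.447 g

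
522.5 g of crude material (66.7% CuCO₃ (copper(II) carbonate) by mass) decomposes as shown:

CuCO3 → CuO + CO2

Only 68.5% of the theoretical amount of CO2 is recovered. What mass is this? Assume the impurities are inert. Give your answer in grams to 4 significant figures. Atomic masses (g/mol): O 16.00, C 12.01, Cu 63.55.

Pure CuCO3 available = 522.5 g × 0.667 = 348.51 g.
M(CuCO3) = 63.55 + 12.01 + 3(16.00) = 123.56 g/mol.
M(CO2) = 12.01 + 2(16.00) = 44.01 g/mol.
n(CuCO3) = 348.51 g / 123.56 g/mol = 2.8206 mol.
From the equation the CuCO3:CO2 mole ratio is 1:1, so n(CO2) = 2.8206 × 1/1 = 2.8206 mol.
Mass of CO2 = 2.8206 mol × 44.01 g/mol = 124.13 g.
Actual mass collected = 124.13 g × 0.685 = 85.031 g.

85.03 g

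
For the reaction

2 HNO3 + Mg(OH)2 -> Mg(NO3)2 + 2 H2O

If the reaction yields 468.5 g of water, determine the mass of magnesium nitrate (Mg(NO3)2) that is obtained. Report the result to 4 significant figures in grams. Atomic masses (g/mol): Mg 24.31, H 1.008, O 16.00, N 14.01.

1929 g

M(H2O) = 2(1.008) + 16.00 = 18.016 g/mol.
M(Mg(NO3)2) = 24.31 + 2(14.01) + 6(16.00) = 148.33 g/mol.
n(H2O) = 468.50 g / 18.016 g/mol = 26.005 mol.
From the equation the H2O:Mg(NO3)2 mole ratio is 2:1, so n(Mg(NO3)2) = 26.005 × 1/2 = 13.002 mol.
Mass of Mg(NO3)2 = 13.002 mol × 148.33 g/mol = 1928.6 g.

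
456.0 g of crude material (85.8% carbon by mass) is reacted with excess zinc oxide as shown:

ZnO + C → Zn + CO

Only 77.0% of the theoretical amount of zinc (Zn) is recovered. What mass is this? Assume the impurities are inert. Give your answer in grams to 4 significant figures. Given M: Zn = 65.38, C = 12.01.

1640 g

Pure C available = 456.0 g × 0.858 = 391.25 g.
n(C) = 391.25 g / 12.01 g/mol = 32.577 mol.
From the equation the C:Zn mole ratio is 1:1, so n(Zn) = 32.577 × 1/1 = 32.577 mol.
Mass of Zn = 32.577 mol × 65.38 g/mol = 2129.9 g.
Actual mass collected = 2129.9 g × 0.770 = 1640.0 g.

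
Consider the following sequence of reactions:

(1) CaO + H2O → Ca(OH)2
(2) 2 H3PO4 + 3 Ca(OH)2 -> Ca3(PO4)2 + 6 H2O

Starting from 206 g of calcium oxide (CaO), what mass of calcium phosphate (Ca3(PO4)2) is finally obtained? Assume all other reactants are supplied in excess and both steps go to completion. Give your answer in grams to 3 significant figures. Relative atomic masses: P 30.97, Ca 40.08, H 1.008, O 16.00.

380 g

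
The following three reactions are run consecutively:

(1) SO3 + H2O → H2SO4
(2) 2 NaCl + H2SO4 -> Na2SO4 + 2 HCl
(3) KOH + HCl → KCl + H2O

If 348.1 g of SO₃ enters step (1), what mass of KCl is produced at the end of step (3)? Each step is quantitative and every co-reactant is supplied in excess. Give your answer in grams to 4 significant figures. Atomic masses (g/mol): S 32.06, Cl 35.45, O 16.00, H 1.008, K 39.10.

648.3 g

M(SO3) = 32.06 + 3(16.00) = 80.06 g/mol.
M(KCl) = 39.10 + 35.45 = 74.55 g/mol.
n(SO3) = 348.1 / 80.06 = 4.3480 mol.
Reaction (1): SO3→H2SO4 ratio 1:1 ⇒ n(H2SO4) = 4.3480 mol.
Reaction (2): H2SO4→HCl ratio 1:2 ⇒ n(HCl) = 8.6960 mol.
Reaction (3): HCl→KCl ratio 1:1 ⇒ n(KCl) = 8.6960 mol.
Mass of KCl = 8.6960 × 74.55 = 648.29 g.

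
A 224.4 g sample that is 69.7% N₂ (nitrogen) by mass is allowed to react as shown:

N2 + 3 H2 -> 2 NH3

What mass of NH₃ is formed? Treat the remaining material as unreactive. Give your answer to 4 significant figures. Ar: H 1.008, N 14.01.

190.2 g

Mass of pure N2 = 224.4 g × 0.697 = 156.41 g.
M(N2) = 2(14.01) = 28.02 g/mol.
M(NH3) = 14.01 + 3(1.008) = 17.034 g/mol.
n(N2) = 156.41 g / 28.02 g/mol = 5.5820 mol.
From the equation the N2:NH3 mole ratio is 1:2, so n(NH3) = 5.5820 × 2/1 = 11.164 mol.
Mass of NH3 = 11.164 mol × 17.034 g/mol = 190.17 g.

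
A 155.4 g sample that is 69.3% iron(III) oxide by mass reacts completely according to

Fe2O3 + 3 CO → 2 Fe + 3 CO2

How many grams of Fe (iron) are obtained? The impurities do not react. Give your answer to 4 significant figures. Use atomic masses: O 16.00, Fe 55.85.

75.32 g

Mass of pure Fe2O3 = 155.4 g × 0.693 = 107.69 g.
M(Fe2O3) = 2(55.85) + 3(16.00) = 159.70 g/mol.
M(Fe) = 55.85 g/mol.
n(Fe2O3) = 107.69 g / 159.70 g/mol = 0.67434 mol.
From the equation the Fe2O3:Fe mole ratio is 1:2, so n(Fe) = 0.67434 × 2/1 = 1.3487 mol.
Mass of Fe = 1.3487 mol × 55.85 g/mol = 75.324 g.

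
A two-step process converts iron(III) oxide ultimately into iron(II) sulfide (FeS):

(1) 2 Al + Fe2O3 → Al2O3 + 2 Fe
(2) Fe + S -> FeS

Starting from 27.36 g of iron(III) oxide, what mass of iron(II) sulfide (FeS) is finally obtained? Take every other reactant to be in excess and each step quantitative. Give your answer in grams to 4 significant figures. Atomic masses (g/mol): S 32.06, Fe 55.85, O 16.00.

30.12 g

M(Fe2O3) = 2(55.85) + 3(16.00) = 159.70 g/mol.
M(FeS) = 55.85 + 32.06 = 87.91 g/mol.
n(Fe2O3) = 27.360 / 159.70 = 0.17132 mol.
Step 1 gives a 1:2 ratio of Fe2O3 to Fe, so n(Fe) = 0.34264 mol.
In step 2 the Fe:FeS ratio is 1:1, so n(FeS) = 0.34264 mol.
Mass of FeS = 0.34264 × 87.91 = 30.122 g.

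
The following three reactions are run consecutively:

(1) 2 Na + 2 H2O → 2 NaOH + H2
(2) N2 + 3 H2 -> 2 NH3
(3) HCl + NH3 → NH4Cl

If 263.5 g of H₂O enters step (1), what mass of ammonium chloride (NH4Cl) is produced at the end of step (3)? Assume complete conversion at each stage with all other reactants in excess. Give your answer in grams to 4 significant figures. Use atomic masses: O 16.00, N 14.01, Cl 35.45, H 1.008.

260.8 g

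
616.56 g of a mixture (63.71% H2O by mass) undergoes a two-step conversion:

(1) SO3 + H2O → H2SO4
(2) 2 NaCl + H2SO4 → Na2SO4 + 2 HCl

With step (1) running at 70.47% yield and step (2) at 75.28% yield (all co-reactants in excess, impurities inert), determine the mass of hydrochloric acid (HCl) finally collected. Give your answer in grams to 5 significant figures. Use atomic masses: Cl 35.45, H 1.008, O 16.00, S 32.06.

843.40 g

Pure H2O = 616.56 × 0.6371 = 392.810 g.
M(H2O) = 2(1.008) + 16.00 = 18.016 g/mol.
M(HCl) = 1.008 + 35.45 = 36.458 g/mol.
n(H2O) = 392.810 / 18.016 = 21.8034 mol.
Step 1 (H2O:H2SO4 = 1:1): theoretical n(H2SO4) = 21.8034 mol; at 70.47% yield, n(H2SO4) = 15.3649 mol.
Step 2 (H2SO4:HCl = 1:2): theoretical n(HCl) = 30.7297 mol, so theoretical mass = 30.7297 × 36.458 = 1120.34 g.
At 75.28% yield, actual mass of HCl = 1120.34 × 0.7528 = 843.396 g.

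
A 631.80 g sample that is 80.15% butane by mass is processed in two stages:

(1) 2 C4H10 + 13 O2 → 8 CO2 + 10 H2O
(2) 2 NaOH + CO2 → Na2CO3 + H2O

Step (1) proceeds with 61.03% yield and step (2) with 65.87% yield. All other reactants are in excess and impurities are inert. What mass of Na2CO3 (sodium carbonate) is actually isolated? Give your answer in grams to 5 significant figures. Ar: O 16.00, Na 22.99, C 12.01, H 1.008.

1485.0 g

Pure C4H10 = 631.80 × 0.8015 = 506.388 g.
M(C4H10) = 4(12.01) + 10(1.008) = 58.12 g/mol.
M(Na2CO3) = 2(22.99) + 12.01 + 3(16.00) = 105.99 g/mol.
n(C4H10) = 506.388 / 58.12 = 8.71280 mol.
Step 1 (C4H10:CO2 = 2:8): theoretical n(CO2) = 34.8512 mol; at 61.03% yield, n(CO2) = 21.2697 mol.
Step 2 (CO2:Na2CO3 = 1:1): theoretical n(Na2CO3) = 21.2697 mol, so theoretical mass = 21.2697 × 105.99 = 2254.37 g.
At 65.87% yield, actual mass of Na2CO3 = 2254.37 × 0.6587 = 1484.96 g.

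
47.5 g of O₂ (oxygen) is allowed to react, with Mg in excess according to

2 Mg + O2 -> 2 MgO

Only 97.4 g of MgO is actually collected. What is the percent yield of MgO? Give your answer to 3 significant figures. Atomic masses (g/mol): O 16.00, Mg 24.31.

M(O2) = 2(16.00) = 32.00 g/mol.
M(MgO) = 24.31 + 16.00 = 40.31 g/mol.
n(O2) = 47.50 g / 32.00 g/mol = 1.484 mol.
From the equation the O2:MgO mole ratio is 1:2, so n(MgO) = 1.484 × 2/1 = 2.969 mol.
Mass of MgO = 2.969 mol × 40.31 g/mol = 119.7 g.
This is the theoretical yield. Percent yield = 97.4 g / 119.7 g × 100% = 81.39%.

81.4 %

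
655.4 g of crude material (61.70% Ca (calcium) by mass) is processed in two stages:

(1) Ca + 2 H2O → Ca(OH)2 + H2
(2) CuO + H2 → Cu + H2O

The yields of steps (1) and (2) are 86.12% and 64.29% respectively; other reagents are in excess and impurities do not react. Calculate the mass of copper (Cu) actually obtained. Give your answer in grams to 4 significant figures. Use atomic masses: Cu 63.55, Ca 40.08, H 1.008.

355.0 g

Pure Ca = 655.4 × 0.6170 = 404.38 g.
M(Ca) = 40.08 g/mol.
M(Cu) = 63.55 g/mol.
n(Ca) = 404.38 / 40.08 = 10.089 mol.
Step 1 (Ca:H2 = 1:1): theoretical n(H2) = 10.089 mol; at 86.12% yield, n(H2) = 8.6890 mol.
Step 2 (H2:Cu = 1:1): theoretical n(Cu) = 8.6890 mol, so theoretical mass = 8.6890 × 63.55 = 552.18 g.
At 64.29% yield, actual mass of Cu = 552.18 × 0.6429 = 355.00 g.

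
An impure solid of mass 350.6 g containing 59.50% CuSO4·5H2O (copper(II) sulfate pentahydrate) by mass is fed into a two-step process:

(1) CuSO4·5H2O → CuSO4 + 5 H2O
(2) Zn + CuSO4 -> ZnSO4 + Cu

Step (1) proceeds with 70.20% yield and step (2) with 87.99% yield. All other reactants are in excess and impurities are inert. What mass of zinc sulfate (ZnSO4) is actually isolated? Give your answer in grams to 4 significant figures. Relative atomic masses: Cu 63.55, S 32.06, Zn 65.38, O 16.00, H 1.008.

Pure CuSO4·5H2O = 350.6 × 0.5950 = 208.61 g.
M(CuSO4·5H2O) = 63.55 + 32.06 + 9(16.00) + 10(1.008) = 249.69 g/mol.
M(ZnSO4) = 65.38 + 32.06 + 4(16.00) = 161.44 g/mol.
n(CuSO4·5H2O) = 208.61 / 249.69 = 0.83546 mol.
Step 1 (CuSO4·5H2O:CuSO4 = 1:1): theoretical n(CuSO4) = 0.83546 mol; at 70.20% yield, n(CuSO4) = 0.58650 mol.
Step 2 (CuSO4:ZnSO4 = 1:1): theoretical n(ZnSO4) = 0.58650 mol, so theoretical mass = 0.58650 × 161.44 = 94.684 g.
At 87.99% yield, actual mass of ZnSO4 = 94.684 × 0.8799 = 83.312 g.

83.31 g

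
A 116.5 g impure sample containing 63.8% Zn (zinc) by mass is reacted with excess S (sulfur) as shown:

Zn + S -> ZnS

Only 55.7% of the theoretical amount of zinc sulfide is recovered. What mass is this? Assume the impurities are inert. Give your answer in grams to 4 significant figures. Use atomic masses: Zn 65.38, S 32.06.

61.70 g

Pure Zn available = 116.5 g × 0.638 = 74.327 g.
M(Zn) = 65.38 g/mol.
M(ZnS) = 65.38 + 32.06 = 97.44 g/mol.
n(Zn) = 74.327 g / 65.38 g/mol = 1.1368 mol.
From the equation the Zn:ZnS mole ratio is 1:1, so n(ZnS) = 1.1368 × 1/1 = 1.1368 mol.
Mass of ZnS = 1.1368 mol × 97.44 g/mol = 110.77 g.
Actual mass collected = 110.77 g × 0.557 = 61.701 g.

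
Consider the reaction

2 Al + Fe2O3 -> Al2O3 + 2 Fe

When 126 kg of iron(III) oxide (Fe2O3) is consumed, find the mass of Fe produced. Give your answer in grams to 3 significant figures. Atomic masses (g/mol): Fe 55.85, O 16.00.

M(Fe2O3) = 2(55.85) + 3(16.00) = 159.70 g/mol.
M(Fe) = 55.85 g/mol.
Convert: 126 kg = 126000 g.
n(Fe2O3) = 126000 g / 159.70 g/mol = 789.0 mol.
From the equation the Fe2O3:Fe mole ratio is 1:2, so n(Fe) = 789.0 × 2/1 = 1578 mol.
Mass of Fe = 1578 mol × 55.85 g/mol = 88130 g.

88100 g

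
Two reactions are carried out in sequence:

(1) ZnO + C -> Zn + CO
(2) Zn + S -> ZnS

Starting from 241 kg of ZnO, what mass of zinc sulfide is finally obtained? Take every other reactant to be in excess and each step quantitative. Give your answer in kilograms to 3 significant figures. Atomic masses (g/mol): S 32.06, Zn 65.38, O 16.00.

289 kg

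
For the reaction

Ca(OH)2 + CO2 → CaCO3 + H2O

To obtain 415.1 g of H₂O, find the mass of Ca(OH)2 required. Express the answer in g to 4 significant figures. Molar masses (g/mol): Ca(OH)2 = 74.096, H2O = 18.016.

n(H2O) = 415.10 g / 18.016 g/mol = 23.041 mol.
From the equation the H2O:Ca(OH)2 mole ratio is 1:1, so n(Ca(OH)2) = 23.041 × 1/1 = 23.041 mol.
Mass of Ca(OH)2 = 23.041 mol × 74.096 g/mol = 1707.2 g.

1707 g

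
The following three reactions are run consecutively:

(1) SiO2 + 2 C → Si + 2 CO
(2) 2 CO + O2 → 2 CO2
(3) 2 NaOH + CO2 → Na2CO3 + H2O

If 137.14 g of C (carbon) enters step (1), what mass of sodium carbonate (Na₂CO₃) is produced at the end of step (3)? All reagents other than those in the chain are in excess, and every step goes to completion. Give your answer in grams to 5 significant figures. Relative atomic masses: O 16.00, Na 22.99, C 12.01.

M(C) = 12.01 g/mol.
M(Na2CO3) = 2(22.99) + 12.01 + 3(16.00) = 105.99 g/mol.
n(C) = 137.14 / 12.01 = 11.4188 mol.
Reaction (1): C→CO ratio 2:2 ⇒ n(CO) = 11.4188 mol.
Reaction (2): CO→CO2 ratio 2:2 ⇒ n(CO2) = 11.4188 mol.
Reaction (3): CO2→Na2CO3 ratio 1:1 ⇒ n(Na2CO3) = 11.4188 mol.
Mass of Na2CO3 = 11.4188 × 105.99 = 1210.28 g.

1210.3 g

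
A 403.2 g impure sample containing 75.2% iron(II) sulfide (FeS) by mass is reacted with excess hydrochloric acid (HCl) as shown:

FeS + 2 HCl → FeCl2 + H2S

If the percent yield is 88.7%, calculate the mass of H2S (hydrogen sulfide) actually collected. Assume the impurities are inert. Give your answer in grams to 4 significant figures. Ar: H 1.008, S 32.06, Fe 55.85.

Pure FeS available = 403.2 g × 0.752 = 303.21 g.
M(FeS) = 55.85 + 32.06 = 87.91 g/mol.
M(H2S) = 2(1.008) + 32.06 = 34.076 g/mol.
n(FeS) = 303.21 g / 87.91 g/mol = 3.4491 mol.
From the equation the FeS:H2S mole ratio is 1:1, so n(H2S) = 3.4491 × 1/1 = 3.4491 mol.
Mass of H2S = 3.4491 mol × 34.076 g/mol = 117.53 g.
Actual mass collected = 117.53 g × 0.887 = 104.25 g.

104.2 g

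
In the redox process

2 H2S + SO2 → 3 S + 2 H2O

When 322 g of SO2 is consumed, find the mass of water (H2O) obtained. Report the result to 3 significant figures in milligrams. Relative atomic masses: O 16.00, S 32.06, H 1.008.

M(SO2) = 32.06 + 2(16.00) = 64.06 g/mol.
M(H2O) = 2(1.008) + 16.00 = 18.016 g/mol.
n(SO2) = 322.0 g / 64.06 g/mol = 5.027 mol.
From the equation the SO2:H2O mole ratio is 1:2, so n(H2O) = 5.027 × 2/1 = 10.05 mol.
Mass of H2O = 10.05 mol × 18.016 g/mol = 181.1 g.
Converting to mg: 181.1 g = 181000 mg.

181000 mg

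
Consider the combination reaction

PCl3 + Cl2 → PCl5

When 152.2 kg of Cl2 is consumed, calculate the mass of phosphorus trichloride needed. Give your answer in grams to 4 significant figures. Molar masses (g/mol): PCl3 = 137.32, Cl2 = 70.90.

294800 g

Convert: 152.2 kg = 152200 g.
n(Cl2) = 152200 g / 70.90 g/mol = 2146.7 mol.
From the equation the Cl2:PCl3 mole ratio is 1:1, so n(PCl3) = 2146.7 × 1/1 = 2146.7 mol.
Mass of PCl3 = 2146.7 mol × 137.32 g/mol = 294780 g.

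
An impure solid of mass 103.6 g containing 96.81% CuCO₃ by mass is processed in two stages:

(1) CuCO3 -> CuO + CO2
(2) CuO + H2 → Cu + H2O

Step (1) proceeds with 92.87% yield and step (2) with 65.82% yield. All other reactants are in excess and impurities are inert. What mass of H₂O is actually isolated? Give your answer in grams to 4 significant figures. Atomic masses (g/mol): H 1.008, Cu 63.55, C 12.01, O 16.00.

Pure CuCO3 = 103.6 × 0.9681 = 100.30 g.
M(CuCO3) = 63.55 + 12.01 + 3(16.00) = 123.56 g/mol.
M(H2O) = 2(1.008) + 16.00 = 18.016 g/mol.
n(CuCO3) = 100.30 / 123.56 = 0.81171 mol.
Step 1 (CuCO3:CuO = 1:1): theoretical n(CuO) = 0.81171 mol; at 92.87% yield, n(CuO) = 0.75384 mol.
Step 2 (CuO:H2O = 1:1): theoretical n(H2O) = 0.75384 mol, so theoretical mass = 0.75384 × 18.016 = 13.581 g.
At 65.82% yield, actual mass of H2O = 13.581 × 0.6582 = 8.9391 g.

8.939 g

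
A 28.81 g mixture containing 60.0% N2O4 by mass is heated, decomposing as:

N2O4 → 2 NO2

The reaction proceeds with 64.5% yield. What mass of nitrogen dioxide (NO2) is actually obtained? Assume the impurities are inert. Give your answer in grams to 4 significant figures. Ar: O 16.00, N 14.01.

11.15 g

Pure N2O4 available = 28.81 g × 0.600 = 17.286 g.
M(N2O4) = 2(14.01) + 4(16.00) = 92.02 g/mol.
M(NO2) = 14.01 + 2(16.00) = 46.01 g/mol.
n(N2O4) = 17.286 g / 92.02 g/mol = 0.18785 mol.
From the equation the N2O4:NO2 mole ratio is 1:2, so n(NO2) = 0.18785 × 2/1 = 0.37570 mol.
Mass of NO2 = 0.37570 mol × 46.01 g/mol = 17.286 g.
Actual mass collected = 17.286 g × 0.645 = 11.149 g.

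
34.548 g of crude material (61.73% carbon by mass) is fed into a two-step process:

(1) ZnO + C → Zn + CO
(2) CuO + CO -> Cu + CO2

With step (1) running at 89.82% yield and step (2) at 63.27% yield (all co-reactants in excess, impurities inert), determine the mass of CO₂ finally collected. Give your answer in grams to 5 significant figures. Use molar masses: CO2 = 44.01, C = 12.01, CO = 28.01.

44.412 g

Pure C = 34.548 × 0.6173 = 21.3265 g.
n(C) = 21.3265 / 12.01 = 1.77573 mol.
Step 1 (C:CO = 1:1): theoretical n(CO) = 1.77573 mol; at 89.82% yield, n(CO) = 1.59496 mol.
Step 2 (CO:CO2 = 1:1): theoretical n(CO2) = 1.59496 mol, so theoretical mass = 1.59496 × 44.01 = 70.1941 g.
At 63.27% yield, actual mass of CO2 = 70.1941 × 0.6327 = 44.4118 g.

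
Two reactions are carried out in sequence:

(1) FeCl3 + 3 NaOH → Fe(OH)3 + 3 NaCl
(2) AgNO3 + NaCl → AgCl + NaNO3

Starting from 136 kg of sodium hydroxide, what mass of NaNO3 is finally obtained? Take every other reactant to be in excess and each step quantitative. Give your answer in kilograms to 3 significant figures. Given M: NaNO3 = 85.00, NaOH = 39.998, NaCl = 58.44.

289 kg

136 kg = 136000 g.
n(NaOH) = 136000 / 39.998 = 3400 mol.
Step 1 gives a 3:3 ratio of NaOH to NaCl, so n(NaCl) = 3400 mol.
In step 2 the NaCl:NaNO3 ratio is 1:1, so n(NaNO3) = 3400 mol.
Mass of NaNO3 = 3400 × 85.00 = 289000 g = 289 kg.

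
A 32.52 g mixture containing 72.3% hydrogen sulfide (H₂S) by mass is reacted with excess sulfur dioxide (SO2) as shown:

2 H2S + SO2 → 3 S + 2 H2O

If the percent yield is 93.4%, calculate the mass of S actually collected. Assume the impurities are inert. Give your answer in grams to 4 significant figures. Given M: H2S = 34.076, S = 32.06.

30.99 g

Pure H2S available = 32.52 g × 0.723 = 23.512 g.
n(H2S) = 23.512 g / 34.076 g/mol = 0.68999 mol.
From the equation the H2S:S mole ratio is 2:3, so n(S) = 0.68999 × 3/2 = 1.0350 mol.
Mass of S = 1.0350 mol × 32.06 g/mol = 33.181 g.
Actual mass collected = 33.181 g × 0.934 = 30.991 g.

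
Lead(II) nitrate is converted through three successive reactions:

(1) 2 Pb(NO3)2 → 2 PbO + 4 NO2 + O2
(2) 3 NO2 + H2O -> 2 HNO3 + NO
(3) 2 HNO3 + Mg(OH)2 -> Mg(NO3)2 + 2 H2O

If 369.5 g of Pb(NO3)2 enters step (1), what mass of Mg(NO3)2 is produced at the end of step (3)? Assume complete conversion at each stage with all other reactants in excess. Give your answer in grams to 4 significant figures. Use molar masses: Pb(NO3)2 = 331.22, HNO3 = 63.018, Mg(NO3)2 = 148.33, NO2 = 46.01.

110.3 g

n(Pb(NO3)2) = 369.5 / 331.22 = 1.1156 mol.
Reaction (1): Pb(NO3)2→NO2 ratio 2:4 ⇒ n(NO2) = 2.2311 mol.
Reaction (2): NO2→HNO3 ratio 3:2 ⇒ n(HNO3) = 1.4874 mol.
Reaction (3): HNO3→Mg(NO3)2 ratio 2:1 ⇒ n(Mg(NO3)2) = 0.74372 mol.
Mass of Mg(NO3)2 = 0.74372 × 148.33 = 110.32 g.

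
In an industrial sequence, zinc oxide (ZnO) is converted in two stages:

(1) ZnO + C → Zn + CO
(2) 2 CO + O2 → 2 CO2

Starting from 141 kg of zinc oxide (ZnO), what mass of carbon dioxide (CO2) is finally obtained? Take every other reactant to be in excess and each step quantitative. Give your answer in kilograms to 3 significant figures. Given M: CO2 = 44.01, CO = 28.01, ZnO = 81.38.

76.3 kg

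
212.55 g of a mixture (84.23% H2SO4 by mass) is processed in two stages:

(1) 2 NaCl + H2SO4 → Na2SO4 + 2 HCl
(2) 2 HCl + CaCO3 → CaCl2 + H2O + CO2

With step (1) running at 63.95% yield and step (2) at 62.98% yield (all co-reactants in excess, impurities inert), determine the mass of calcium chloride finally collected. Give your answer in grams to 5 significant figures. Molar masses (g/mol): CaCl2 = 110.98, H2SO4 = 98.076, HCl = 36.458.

Pure H2SO4 = 212.55 × 0.8423 = 179.031 g.
n(H2SO4) = 179.031 / 98.076 = 1.82543 mol.
Step 1 (H2SO4:HCl = 1:2): theoretical n(HCl) = 3.65086 mol; at 63.95% yield, n(HCl) = 2.33472 mol.
Step 2 (HCl:CaCl2 = 2:1): theoretical n(CaCl2) = 1.16736 mol, so theoretical mass = 1.16736 × 110.98 = 129.554 g.
At 62.98% yield, actual mass of CaCl2 = 129.554 × 0.6298 = 81.5930 g.

81.593 g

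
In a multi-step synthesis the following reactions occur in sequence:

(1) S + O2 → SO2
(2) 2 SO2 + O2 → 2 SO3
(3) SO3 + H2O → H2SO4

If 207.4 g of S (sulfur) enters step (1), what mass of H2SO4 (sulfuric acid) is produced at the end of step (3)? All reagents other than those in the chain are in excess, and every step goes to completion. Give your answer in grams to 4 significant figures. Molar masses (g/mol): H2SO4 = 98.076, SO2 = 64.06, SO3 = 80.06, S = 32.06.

n(S) = 207.4 / 32.06 = 6.4691 mol.
Reaction (1): S→SO2 ratio 1:1 ⇒ n(SO2) = 6.4691 mol.
Reaction (2): SO2→SO3 ratio 2:2 ⇒ n(SO3) = 6.4691 mol.
Reaction (3): SO3→H2SO4 ratio 1:1 ⇒ n(H2SO4) = 6.4691 mol.
Mass of H2SO4 = 6.4691 × 98.076 = 634.47 g.

634.5 g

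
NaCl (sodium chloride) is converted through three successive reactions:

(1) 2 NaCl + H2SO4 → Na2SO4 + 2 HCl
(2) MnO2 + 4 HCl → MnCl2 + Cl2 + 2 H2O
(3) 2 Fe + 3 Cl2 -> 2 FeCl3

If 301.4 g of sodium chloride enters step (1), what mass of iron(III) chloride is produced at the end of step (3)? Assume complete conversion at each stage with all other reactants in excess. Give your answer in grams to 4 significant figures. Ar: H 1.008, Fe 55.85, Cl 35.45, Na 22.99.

139.4 g

M(NaCl) = 22.99 + 35.45 = 58.44 g/mol.
M(FeCl3) = 55.85 + 3(35.45) = 162.20 g/mol.
n(NaCl) = 301.4 / 58.44 = 5.1574 mol.
Reaction (1): NaCl→HCl ratio 2:2 ⇒ n(HCl) = 5.1574 mol.
Reaction (2): HCl→Cl2 ratio 4:1 ⇒ n(Cl2) = 1.2894 mol.
Reaction (3): Cl2→FeCl3 ratio 3:2 ⇒ n(FeCl3) = 0.85957 mol.
Mass of FeCl3 = 0.85957 × 162.20 = 139.42 g.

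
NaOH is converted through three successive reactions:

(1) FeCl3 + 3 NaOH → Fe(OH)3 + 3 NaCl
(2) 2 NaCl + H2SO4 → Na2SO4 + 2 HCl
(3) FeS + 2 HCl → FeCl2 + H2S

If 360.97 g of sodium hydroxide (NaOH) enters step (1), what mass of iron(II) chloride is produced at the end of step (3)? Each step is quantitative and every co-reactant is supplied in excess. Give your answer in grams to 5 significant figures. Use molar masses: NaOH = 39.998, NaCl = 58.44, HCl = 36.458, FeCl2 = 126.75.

571.94 g

n(NaOH) = 360.97 / 39.998 = 9.02470 mol.
Reaction (1): NaOH→NaCl ratio 3:3 ⇒ n(NaCl) = 9.02470 mol.
Reaction (2): NaCl→HCl ratio 2:2 ⇒ n(HCl) = 9.02470 mol.
Reaction (3): HCl→FeCl2 ratio 2:1 ⇒ n(FeCl2) = 4.51235 mol.
Mass of FeCl2 = 4.51235 × 126.75 = 571.940 g.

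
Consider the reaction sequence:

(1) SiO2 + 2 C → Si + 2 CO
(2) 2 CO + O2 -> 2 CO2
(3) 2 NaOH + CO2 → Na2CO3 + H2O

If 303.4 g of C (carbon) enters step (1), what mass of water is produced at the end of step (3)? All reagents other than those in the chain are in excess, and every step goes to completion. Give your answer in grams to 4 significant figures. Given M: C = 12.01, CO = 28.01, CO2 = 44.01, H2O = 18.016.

n(C) = 303.4 / 12.01 = 25.262 mol.
Reaction (1): C→CO ratio 2:2 ⇒ n(CO) = 25.262 mol.
Reaction (2): CO→CO2 ratio 2:2 ⇒ n(CO2) = 25.262 mol.
Reaction (3): CO2→H2O ratio 1:1 ⇒ n(H2O) = 25.262 mol.
Mass of H2O = 25.262 × 18.016 = 455.13 g.

455.1 g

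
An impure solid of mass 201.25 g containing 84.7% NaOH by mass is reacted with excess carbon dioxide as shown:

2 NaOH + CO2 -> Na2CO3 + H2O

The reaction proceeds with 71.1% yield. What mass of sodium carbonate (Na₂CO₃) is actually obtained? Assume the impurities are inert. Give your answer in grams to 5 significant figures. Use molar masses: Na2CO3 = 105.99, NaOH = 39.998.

Pure NaOH available = 201.25 g × 0.847 = 170.459 g.
n(NaOH) = 170.459 g / 39.998 g/mol = 4.26168 mol.
From the equation the NaOH:Na2CO3 mole ratio is 2:1, so n(Na2CO3) = 4.26168 × 1/2 = 2.13084 mol.
Mass of Na2CO3 = 2.13084 mol × 105.99 g/mol = 225.848 g.
Actual mass collected = 225.848 g × 0.711 = 160.578 g.

160.58 g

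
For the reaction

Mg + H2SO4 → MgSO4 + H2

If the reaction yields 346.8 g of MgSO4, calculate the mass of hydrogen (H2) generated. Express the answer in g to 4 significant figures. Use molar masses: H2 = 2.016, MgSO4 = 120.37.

5.808 g

n(MgSO4) = 346.80 g / 120.37 g/mol = 2.8811 mol.
From the equation the MgSO4:H2 mole ratio is 1:1, so n(H2) = 2.8811 × 1/1 = 2.8811 mol.
Mass of H2 = 2.8811 mol × 2.016 g/mol = 5.8083 g.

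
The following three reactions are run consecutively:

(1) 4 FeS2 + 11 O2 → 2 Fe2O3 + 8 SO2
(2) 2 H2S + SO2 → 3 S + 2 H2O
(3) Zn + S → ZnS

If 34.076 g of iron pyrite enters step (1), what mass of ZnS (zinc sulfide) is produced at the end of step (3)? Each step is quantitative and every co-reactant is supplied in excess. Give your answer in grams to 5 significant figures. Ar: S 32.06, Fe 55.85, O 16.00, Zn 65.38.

166.06 g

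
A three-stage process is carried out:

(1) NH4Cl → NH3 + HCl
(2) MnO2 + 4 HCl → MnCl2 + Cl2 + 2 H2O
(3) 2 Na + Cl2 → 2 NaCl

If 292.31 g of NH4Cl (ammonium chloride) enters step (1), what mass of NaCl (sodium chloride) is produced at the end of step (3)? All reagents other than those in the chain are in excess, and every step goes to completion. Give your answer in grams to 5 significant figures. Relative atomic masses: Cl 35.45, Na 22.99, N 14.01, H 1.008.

159.67 g

M(NH4Cl) = 14.01 + 4(1.008) + 35.45 = 53.492 g/mol.
M(NaCl) = 22.99 + 35.45 = 58.44 g/mol.
n(NH4Cl) = 292.31 / 53.492 = 5.46456 mol.
Reaction (1): NH4Cl→HCl ratio 1:1 ⇒ n(HCl) = 5.46456 mol.
Reaction (2): HCl→Cl2 ratio 4:1 ⇒ n(Cl2) = 1.36614 mol.
Reaction (3): Cl2→NaCl ratio 1:2 ⇒ n(NaCl) = 2.73228 mol.
Mass of NaCl = 2.73228 × 58.44 = 159.674 g.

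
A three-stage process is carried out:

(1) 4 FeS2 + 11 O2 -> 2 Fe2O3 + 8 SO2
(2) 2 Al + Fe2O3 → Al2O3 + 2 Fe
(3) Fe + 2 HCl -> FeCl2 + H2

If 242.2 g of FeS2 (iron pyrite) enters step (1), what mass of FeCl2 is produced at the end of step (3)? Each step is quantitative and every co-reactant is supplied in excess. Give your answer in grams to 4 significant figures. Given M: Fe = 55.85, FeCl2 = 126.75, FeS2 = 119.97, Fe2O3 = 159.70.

n(FeS2) = 242.2 / 119.97 = 2.0188 mol.
Reaction (1): FeS2→Fe2O3 ratio 4:2 ⇒ n(Fe2O3) = 1.0094 mol.
Reaction (2): Fe2O3→Fe ratio 1:2 ⇒ n(Fe) = 2.0188 mol.
Reaction (3): Fe→FeCl2 ratio 1:1 ⇒ n(FeCl2) = 2.0188 mol.
Mass of FeCl2 = 2.0188 × 126.75 = 255.89 g.

255.9 g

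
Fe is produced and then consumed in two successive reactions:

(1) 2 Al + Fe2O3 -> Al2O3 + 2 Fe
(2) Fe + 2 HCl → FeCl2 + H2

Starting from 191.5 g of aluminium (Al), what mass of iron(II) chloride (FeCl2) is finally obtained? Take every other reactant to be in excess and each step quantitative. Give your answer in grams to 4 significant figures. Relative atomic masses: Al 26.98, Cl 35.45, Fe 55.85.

M(Al) = 26.98 g/mol.
M(FeCl2) = 55.85 + 2(35.45) = 126.75 g/mol.
n(Al) = 191.50 / 26.98 = 7.0979 mol.
Step 1 gives a 2:2 ratio of Al to Fe, so n(Fe) = 7.0979 mol.
In step 2 the Fe:FeCl2 ratio is 1:1, so n(FeCl2) = 7.0979 mol.
Mass of FeCl2 = 7.0979 × 126.75 = 899.65 g.

899.7 g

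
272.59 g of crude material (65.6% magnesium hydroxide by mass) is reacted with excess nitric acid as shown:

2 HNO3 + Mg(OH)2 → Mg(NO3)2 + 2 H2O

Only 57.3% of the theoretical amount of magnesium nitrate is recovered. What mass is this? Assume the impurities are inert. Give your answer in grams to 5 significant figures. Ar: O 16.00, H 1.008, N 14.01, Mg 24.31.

Pure Mg(OH)2 available = 272.59 g × 0.656 = 178.819 g.
M(Mg(OH)2) = 24.31 + 2(16.00) + 2(1.008) = 58.326 g/mol.
M(Mg(NO3)2) = 24.31 + 2(14.01) + 6(16.00) = 148.33 g/mol.
n(Mg(OH)2) = 178.819 g / 58.326 g/mol = 3.06585 mol.
From the equation the Mg(OH)2:Mg(NO3)2 mole ratio is 1:1, so n(Mg(NO3)2) = 3.06585 × 1/1 = 3.06585 mol.
Mass of Mg(NO3)2 = 3.06585 mol × 148.33 g/mol = 454.758 g.
Actual mass collected = 454.758 g × 0.573 = 260.576 g.

260.58 g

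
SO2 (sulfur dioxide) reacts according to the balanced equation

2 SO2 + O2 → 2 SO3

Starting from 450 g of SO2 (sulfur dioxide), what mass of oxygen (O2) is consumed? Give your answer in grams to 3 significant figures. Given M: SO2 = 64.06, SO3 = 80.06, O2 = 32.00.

n(SO2) = 450.0 g / 64.06 g/mol = 7.025 mol.
From the equation the SO2:O2 mole ratio is 2:1, so n(O2) = 7.025 × 1/2 = 3.512 mol.
Mass of O2 = 3.512 mol × 32.00 g/mol = 112.4 g.

112 g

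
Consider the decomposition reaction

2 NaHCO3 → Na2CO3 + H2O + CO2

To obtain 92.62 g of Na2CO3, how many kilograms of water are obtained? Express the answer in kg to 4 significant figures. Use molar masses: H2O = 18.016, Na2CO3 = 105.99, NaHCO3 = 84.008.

0.01574 kg

n(Na2CO3) = 92.620 g / 105.99 g/mol = 0.87386 mol.
From the equation the Na2CO3:H2O mole ratio is 1:1, so n(H2O) = 0.87386 × 1/1 = 0.87386 mol.
Mass of H2O = 0.87386 mol × 18.016 g/mol = 15.743 g.
Converting to kg: 15.743 g = 0.01574 kg.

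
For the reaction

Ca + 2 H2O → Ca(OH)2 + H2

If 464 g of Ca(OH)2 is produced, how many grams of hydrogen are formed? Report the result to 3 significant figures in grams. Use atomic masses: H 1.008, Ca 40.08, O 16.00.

12.6 g

M(Ca(OH)2) = 40.08 + 2(16.00) + 2(1.008) = 74.096 g/mol.
M(H2) = 2(1.008) = 2.016 g/mol.
n(Ca(OH)2) = 464.0 g / 74.096 g/mol = 6.262 mol.
From the equation the Ca(OH)2:H2 mole ratio is 1:1, so n(H2) = 6.262 × 1/1 = 6.262 mol.
Mass of H2 = 6.262 mol × 2.016 g/mol = 12.62 g.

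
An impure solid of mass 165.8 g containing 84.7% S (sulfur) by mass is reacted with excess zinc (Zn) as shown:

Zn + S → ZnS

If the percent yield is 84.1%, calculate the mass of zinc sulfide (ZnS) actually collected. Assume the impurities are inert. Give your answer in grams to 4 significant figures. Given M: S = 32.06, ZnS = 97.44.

Pure S available = 165.8 g × 0.847 = 140.43 g.
n(S) = 140.43 g / 32.06 g/mol = 4.3803 mol.
From the equation the S:ZnS mole ratio is 1:1, so n(ZnS) = 4.3803 × 1/1 = 4.3803 mol.
Mass of ZnS = 4.3803 mol × 97.44 g/mol = 426.82 g.
Actual mass collected = 426.82 g × 0.841 = 358.95 g.

359.0 g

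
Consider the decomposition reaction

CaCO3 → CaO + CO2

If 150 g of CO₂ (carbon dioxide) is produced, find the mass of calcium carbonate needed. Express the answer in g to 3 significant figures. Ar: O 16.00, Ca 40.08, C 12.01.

341 g

M(CO2) = 12.01 + 2(16.00) = 44.01 g/mol.
M(CaCO3) = 40.08 + 12.01 + 3(16.00) = 100.09 g/mol.
n(CO2) = 150.0 g / 44.01 g/mol = 3.408 mol.
From the equation the CO2:CaCO3 mole ratio is 1:1, so n(CaCO3) = 3.408 × 1/1 = 3.408 mol.
Mass of CaCO3 = 3.408 mol × 100.09 g/mol = 341.1 g.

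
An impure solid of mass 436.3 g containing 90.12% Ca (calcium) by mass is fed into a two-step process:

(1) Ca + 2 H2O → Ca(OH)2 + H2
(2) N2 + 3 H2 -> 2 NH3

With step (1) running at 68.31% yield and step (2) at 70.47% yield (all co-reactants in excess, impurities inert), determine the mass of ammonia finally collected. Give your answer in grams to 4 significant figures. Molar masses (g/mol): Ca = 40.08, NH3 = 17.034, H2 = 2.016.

53.63 g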